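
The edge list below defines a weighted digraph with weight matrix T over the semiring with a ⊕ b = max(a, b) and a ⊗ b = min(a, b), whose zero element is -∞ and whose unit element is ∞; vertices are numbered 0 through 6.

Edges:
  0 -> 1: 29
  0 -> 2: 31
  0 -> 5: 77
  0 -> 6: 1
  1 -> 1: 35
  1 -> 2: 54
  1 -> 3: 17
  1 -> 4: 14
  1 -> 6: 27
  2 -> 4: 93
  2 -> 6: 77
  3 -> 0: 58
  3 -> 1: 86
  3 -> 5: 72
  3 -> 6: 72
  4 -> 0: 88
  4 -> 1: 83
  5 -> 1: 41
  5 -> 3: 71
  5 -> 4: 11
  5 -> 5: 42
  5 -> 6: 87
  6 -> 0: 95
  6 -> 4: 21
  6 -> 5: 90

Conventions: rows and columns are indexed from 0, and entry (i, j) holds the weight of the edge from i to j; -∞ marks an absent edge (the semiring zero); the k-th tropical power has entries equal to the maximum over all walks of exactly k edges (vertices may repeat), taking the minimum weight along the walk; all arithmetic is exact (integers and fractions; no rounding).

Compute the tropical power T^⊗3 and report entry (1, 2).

T^⊗2:
  [1, 41, 29, 71, 31, 42, 77]
  [27, 35, 35, 17, 54, 27, 54]
  [88, 83, -∞, -∞, 21, 77, -∞]
  [72, 41, 54, 71, 21, 72, 72]
  [-∞, 35, 54, 17, 14, 77, 27]
  [87, 71, 41, 42, 21, 87, 71]
  [21, 41, 31, 71, 11, 77, 87]
T^⊗3:
  [77, 71, 41, 42, 29, 77, 71]
  [54, 54, 35, 27, 35, 54, 35]
  [21, 41, 54, 71, 14, 77, 77]
  [72, 71, 41, 71, 54, 72, 72]
  [27, 41, 35, 71, 54, 42, 77]
  [71, 42, 54, 71, 41, 77, 87]
  [87, 71, 41, 71, 31, 87, 77]
Key observation: the optimum is the walk 1->1->1->2, with weight 35 min 35 min 54 = 35.
Optimal value attained by: walk 1->1->1->2.
Answer: (T^⊗3)[1][2] = 35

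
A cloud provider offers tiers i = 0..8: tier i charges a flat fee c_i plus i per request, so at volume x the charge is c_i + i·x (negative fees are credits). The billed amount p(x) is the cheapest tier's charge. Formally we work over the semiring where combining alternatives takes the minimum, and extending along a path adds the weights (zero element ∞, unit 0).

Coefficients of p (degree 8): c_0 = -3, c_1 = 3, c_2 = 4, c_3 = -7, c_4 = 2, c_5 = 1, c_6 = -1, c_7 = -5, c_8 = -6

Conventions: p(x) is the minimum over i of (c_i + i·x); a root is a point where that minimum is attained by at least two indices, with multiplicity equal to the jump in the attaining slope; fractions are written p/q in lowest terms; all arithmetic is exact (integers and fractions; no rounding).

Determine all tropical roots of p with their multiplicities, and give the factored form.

hull edge (i=0, c=-3) to (i=3, c=-7): slope -4/3, span 3
hull edge (i=3, c=-7) to (i=8, c=-6): slope 1/5, span 5
Factored form: p(x) = -6 ⊗ (x ⊕ (-1/5)) ⊗ (x ⊕ (-1/5)) ⊗ (x ⊕ (-1/5)) ⊗ (x ⊕ (-1/5)) ⊗ (x ⊕ (-1/5)) ⊗ (x ⊕ 4/3) ⊗ (x ⊕ 4/3) ⊗ (x ⊕ 4/3)
Answer: roots = -1/5 (mult 5), 4/3 (mult 3)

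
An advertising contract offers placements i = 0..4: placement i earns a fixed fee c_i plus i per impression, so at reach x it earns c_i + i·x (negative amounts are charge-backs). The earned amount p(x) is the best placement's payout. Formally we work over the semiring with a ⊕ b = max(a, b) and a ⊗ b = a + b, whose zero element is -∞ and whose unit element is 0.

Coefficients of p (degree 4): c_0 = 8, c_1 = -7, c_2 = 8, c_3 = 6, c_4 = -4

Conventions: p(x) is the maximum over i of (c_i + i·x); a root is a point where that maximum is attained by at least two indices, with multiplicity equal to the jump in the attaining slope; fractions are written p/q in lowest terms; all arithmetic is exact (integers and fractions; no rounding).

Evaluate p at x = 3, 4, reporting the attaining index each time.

p(3) = max(8+0·3=8, -7+1·3=-4, 8+2·3=14, 6+3·3=15, -4+4·3=8) = 15 (attained by i=3)
p(4) = max(8+0·4=8, -7+1·4=-3, 8+2·4=16, 6+3·4=18, -4+4·4=12) = 18 (attained by i=3)
Answer: p(3) = 15; p(4) = 18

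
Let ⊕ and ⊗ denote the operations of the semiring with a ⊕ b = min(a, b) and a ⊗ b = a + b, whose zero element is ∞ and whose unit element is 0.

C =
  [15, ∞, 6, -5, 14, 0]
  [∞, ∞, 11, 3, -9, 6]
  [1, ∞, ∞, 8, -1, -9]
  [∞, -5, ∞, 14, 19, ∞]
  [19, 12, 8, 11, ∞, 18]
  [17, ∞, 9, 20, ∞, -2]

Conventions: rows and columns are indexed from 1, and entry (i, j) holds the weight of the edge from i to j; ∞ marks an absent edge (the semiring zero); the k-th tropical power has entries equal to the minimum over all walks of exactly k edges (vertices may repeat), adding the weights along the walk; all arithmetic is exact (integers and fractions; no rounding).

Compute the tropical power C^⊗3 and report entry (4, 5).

C^⊗2:
  [7, -10, 9, 9, 5, -3]
  [10, -2, -1, 2, 10, 2]
  [8, 3, 0, -4, 15, -11]
  [38, 9, 6, -2, -14, 1]
  [9, 6, 23, 14, 3, -1]
  [10, 15, 7, 12, 8, -4]
C^⊗3:
  [10, 4, 1, -7, -19, -5]
  [0, -3, 9, 1, -11, -10]
  [1, -9, -2, 3, -6, -13]
  [5, -7, -6, -3, 0, -3]
  [16, 9, 8, 4, -3, -3]
  [8, 7, 5, 5, 6, -6]
Key observation: the optimum is the walk 4->4->2->5, with weight 14 + (-5) + (-9) = 0.
Optimal value attained by: walk 4->4->2->5.
Answer: (C^⊗3)[4][5] = 0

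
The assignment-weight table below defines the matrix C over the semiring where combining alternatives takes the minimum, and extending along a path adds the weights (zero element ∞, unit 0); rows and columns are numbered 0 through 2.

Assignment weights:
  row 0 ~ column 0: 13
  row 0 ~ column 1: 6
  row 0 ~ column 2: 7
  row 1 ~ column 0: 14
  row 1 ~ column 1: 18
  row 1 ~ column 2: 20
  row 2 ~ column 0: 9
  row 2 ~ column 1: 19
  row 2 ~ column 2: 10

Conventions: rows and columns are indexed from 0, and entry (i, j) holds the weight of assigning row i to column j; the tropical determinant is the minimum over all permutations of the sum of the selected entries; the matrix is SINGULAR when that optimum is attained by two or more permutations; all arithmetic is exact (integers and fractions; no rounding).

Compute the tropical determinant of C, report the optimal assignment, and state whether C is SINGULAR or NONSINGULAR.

σ = (0, 1, 2): 13 + 18 + 10 = 41
σ = (0, 2, 1): 13 + 20 + 19 = 52
σ = (1, 0, 2): 6 + 14 + 10 = 30
σ = (1, 2, 0): 6 + 20 + 9 = 35
σ = (2, 0, 1): 7 + 14 + 19 = 40
σ = (2, 1, 0): 7 + 18 + 9 = 34
Optimal value attained by: σ = (1, 0, 2).
Answer: det⊕(C) = 30; verdict: NONSINGULAR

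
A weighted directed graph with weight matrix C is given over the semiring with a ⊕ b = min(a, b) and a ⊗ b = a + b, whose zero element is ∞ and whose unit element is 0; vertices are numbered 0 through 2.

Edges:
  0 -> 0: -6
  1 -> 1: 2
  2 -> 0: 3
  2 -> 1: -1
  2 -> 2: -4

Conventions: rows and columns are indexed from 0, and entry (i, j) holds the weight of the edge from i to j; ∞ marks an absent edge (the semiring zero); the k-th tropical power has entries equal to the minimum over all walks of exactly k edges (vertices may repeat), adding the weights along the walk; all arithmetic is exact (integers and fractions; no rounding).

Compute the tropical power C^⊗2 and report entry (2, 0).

C^⊗2:
  [-12, ∞, ∞]
  [∞, 4, ∞]
  [-3, -5, -8]
Key observation: the optimum is the walk 2->0->0, with weight 3 + (-6) = -3.
Optimal value attained by: walk 2->0->0.
Answer: (C^⊗2)[2][0] = -3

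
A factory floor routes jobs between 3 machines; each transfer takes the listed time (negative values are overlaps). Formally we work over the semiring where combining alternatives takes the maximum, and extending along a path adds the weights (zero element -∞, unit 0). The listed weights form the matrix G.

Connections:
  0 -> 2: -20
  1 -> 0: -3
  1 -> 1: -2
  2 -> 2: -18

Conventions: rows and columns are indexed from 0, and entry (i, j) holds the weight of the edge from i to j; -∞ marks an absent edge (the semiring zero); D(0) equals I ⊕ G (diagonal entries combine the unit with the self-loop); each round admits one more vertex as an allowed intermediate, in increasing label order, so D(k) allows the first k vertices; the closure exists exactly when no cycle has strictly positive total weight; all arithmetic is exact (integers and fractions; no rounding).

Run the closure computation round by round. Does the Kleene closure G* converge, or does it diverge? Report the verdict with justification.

D(0):
  [0, -∞, -20]
  [-3, 0, -∞]
  [-∞, -∞, 0]
D(1):
  [0, -∞, -20]
  [-3, 0, -23]
  [-∞, -∞, 0]
D(2):
  [0, -∞, -20]
  [-3, 0, -23]
  [-∞, -∞, 0]
D(3):
  [0, -∞, -20]
  [-3, 0, -23]
  [-∞, -∞, 0]
Key observation: every diagonal entry stays at the unit through all rounds, so no improving cycle exists.
Answer: CONVERGES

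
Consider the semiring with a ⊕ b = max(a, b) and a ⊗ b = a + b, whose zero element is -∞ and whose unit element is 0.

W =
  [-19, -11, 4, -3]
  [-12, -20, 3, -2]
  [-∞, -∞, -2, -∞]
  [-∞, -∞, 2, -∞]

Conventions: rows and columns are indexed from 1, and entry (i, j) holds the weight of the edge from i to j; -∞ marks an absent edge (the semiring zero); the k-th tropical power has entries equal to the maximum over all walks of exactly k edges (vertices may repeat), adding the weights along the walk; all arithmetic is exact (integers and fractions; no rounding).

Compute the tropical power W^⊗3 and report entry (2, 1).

W^⊗2:
  [-23, -30, 2, -13]
  [-31, -23, 1, -15]
  [-∞, -∞, -4, -∞]
  [-∞, -∞, 0, -∞]
W^⊗3:
  [-42, -34, 0, -26]
  [-35, -42, -1, -25]
  [-∞, -∞, -6, -∞]
  [-∞, -∞, -2, -∞]
Key observation: the optimum is the walk 2->1->2->1, with weight (-12) + (-11) + (-12) = -35.
Optimal value attained by: walk 2->1->2->1.
Answer: (W^⊗3)[2][1] = -35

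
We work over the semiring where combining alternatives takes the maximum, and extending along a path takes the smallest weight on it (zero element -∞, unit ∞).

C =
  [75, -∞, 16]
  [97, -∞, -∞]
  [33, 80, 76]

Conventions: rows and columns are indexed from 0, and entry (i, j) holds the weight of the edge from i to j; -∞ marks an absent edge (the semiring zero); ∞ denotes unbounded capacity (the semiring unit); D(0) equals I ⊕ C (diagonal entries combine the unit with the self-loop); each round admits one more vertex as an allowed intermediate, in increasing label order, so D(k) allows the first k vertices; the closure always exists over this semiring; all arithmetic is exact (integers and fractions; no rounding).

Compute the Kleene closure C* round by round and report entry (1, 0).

D(0):
  [∞, -∞, 16]
  [97, ∞, -∞]
  [33, 80, ∞]
D(1):
  [∞, -∞, 16]
  [97, ∞, 16]
  [33, 80, ∞]
D(2):
  [∞, -∞, 16]
  [97, ∞, 16]
  [80, 80, ∞]
D(3):
  [∞, 16, 16]
  [97, ∞, 16]
  [80, 80, ∞]
Answer: C*[1][0] = 97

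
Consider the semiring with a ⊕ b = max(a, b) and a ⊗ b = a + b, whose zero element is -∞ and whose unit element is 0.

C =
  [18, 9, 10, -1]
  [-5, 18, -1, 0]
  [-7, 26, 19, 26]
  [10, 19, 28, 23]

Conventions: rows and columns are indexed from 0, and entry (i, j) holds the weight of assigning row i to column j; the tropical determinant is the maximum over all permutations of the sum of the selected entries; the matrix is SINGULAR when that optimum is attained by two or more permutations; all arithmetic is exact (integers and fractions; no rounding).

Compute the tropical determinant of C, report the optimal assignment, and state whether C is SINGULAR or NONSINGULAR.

σ = (0, 1, 2, 3): 18 + 18 + 19 + 23 = 78
σ = (0, 1, 3, 2): 18 + 18 + 26 + 28 = 90
σ = (0, 2, 1, 3): 18 + (-1) + 26 + 23 = 66
σ = (0, 2, 3, 1): 18 + (-1) + 26 + 19 = 62
σ = (0, 3, 1, 2): 18 + 0 + 26 + 28 = 72
σ = (0, 3, 2, 1): 18 + 0 + 19 + 19 = 56
σ = (1, 0, 2, 3): 9 + (-5) + 19 + 23 = 46
σ = (1, 0, 3, 2): 9 + (-5) + 26 + 28 = 58
σ = (1, 2, 0, 3): 9 + (-1) + (-7) + 23 = 24
σ = (1, 2, 3, 0): 9 + (-1) + 26 + 10 = 44
σ = (1, 3, 0, 2): 9 + 0 + (-7) + 28 = 30
σ = (1, 3, 2, 0): 9 + 0 + 19 + 10 = 38
σ = (2, 0, 1, 3): 10 + (-5) + 26 + 23 = 54
σ = (2, 0, 3, 1): 10 + (-5) + 26 + 19 = 50
σ = (2, 1, 0, 3): 10 + 18 + (-7) + 23 = 44
σ = (2, 1, 3, 0): 10 + 18 + 26 + 10 = 64
σ = (2, 3, 0, 1): 10 + 0 + (-7) + 19 = 22
σ = (2, 3, 1, 0): 10 + 0 + 26 + 10 = 46
σ = (3, 0, 1, 2): (-1) + (-5) + 26 + 28 = 48
σ = (3, 0, 2, 1): (-1) + (-5) + 19 + 19 = 32
σ = (3, 1, 0, 2): (-1) + 18 + (-7) + 28 = 38
σ = (3, 1, 2, 0): (-1) + 18 + 19 + 10 = 46
σ = (3, 2, 0, 1): (-1) + (-1) + (-7) + 19 = 10
σ = (3, 2, 1, 0): (-1) + (-1) + 26 + 10 = 34
Optimal value attained by: σ = (0, 1, 3, 2).
Answer: det⊕(C) = 90; verdict: NONSINGULAR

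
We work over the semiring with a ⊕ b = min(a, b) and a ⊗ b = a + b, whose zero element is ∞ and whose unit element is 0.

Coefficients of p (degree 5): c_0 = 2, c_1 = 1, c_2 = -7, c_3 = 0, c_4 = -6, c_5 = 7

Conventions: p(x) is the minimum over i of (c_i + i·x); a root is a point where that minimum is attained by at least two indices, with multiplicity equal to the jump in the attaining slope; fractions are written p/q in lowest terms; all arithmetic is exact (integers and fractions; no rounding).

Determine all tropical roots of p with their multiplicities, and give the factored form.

hull edge (i=0, c=2) to (i=2, c=-7): slope -9/2, span 2
hull edge (i=2, c=-7) to (i=4, c=-6): slope 1/2, span 2
hull edge (i=4, c=-6) to (i=5, c=7): slope 13, span 1
Factored form: p(x) = 7 ⊗ (x ⊕ (-13)) ⊗ (x ⊕ (-1/2)) ⊗ (x ⊕ (-1/2)) ⊗ (x ⊕ 9/2) ⊗ (x ⊕ 9/2)
Answer: roots = -13 (mult 1), -1/2 (mult 2), 9/2 (mult 2)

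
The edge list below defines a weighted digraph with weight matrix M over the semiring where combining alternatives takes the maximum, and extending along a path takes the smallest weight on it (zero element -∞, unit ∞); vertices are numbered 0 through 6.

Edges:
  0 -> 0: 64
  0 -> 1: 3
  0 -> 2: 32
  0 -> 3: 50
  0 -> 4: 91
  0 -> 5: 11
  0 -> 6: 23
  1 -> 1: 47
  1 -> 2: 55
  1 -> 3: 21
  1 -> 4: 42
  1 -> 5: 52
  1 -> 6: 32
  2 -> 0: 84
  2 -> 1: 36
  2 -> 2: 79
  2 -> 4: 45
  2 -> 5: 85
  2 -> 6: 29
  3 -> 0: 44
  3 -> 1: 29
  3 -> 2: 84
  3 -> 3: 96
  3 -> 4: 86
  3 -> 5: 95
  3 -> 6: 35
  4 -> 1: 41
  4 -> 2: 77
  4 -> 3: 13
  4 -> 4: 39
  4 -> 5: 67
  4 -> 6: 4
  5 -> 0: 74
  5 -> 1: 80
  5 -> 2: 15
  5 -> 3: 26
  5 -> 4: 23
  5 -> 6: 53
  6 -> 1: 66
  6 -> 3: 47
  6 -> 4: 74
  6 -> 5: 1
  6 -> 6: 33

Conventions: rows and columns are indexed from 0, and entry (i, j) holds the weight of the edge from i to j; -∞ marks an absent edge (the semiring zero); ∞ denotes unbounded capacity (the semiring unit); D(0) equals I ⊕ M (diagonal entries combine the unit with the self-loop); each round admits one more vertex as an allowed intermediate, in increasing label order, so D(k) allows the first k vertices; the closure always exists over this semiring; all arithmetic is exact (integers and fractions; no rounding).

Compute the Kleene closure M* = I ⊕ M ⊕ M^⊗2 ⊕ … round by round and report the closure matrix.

D(0):
  [∞, 3, 32, 50, 91, 11, 23]
  [-∞, ∞, 55, 21, 42, 52, 32]
  [84, 36, ∞, -∞, 45, 85, 29]
  [44, 29, 84, ∞, 86, 95, 35]
  [-∞, 41, 77, 13, ∞, 67, 4]
  [74, 80, 15, 26, 23, ∞, 53]
  [-∞, 66, -∞, 47, 74, 1, ∞]
D(1):
  [∞, 3, 32, 50, 91, 11, 23]
  [-∞, ∞, 55, 21, 42, 52, 32]
  [84, 36, ∞, 50, 84, 85, 29]
  [44, 29, 84, ∞, 86, 95, 35]
  [-∞, 41, 77, 13, ∞, 67, 4]
  [74, 80, 32, 50, 74, ∞, 53]
  [-∞, 66, -∞, 47, 74, 1, ∞]
D(2):
  [∞, 3, 32, 50, 91, 11, 23]
  [-∞, ∞, 55, 21, 42, 52, 32]
  [84, 36, ∞, 50, 84, 85, 32]
  [44, 29, 84, ∞, 86, 95, 35]
  [-∞, 41, 77, 21, ∞, 67, 32]
  [74, 80, 55, 50, 74, ∞, 53]
  [-∞, 66, 55, 47, 74, 52, ∞]
D(3):
  [∞, 32, 32, 50, 91, 32, 32]
  [55, ∞, 55, 50, 55, 55, 32]
  [84, 36, ∞, 50, 84, 85, 32]
  [84, 36, 84, ∞, 86, 95, 35]
  [77, 41, 77, 50, ∞, 77, 32]
  [74, 80, 55, 50, 74, ∞, 53]
  [55, 66, 55, 50, 74, 55, ∞]
D(4):
  [∞, 36, 50, 50, 91, 50, 35]
  [55, ∞, 55, 50, 55, 55, 35]
  [84, 36, ∞, 50, 84, 85, 35]
  [84, 36, 84, ∞, 86, 95, 35]
  [77, 41, 77, 50, ∞, 77, 35]
  [74, 80, 55, 50, 74, ∞, 53]
  [55, 66, 55, 50, 74, 55, ∞]
D(5):
  [∞, 41, 77, 50, 91, 77, 35]
  [55, ∞, 55, 50, 55, 55, 35]
  [84, 41, ∞, 50, 84, 85, 35]
  [84, 41, 84, ∞, 86, 95, 35]
  [77, 41, 77, 50, ∞, 77, 35]
  [74, 80, 74, 50, 74, ∞, 53]
  [74, 66, 74, 50, 74, 74, ∞]
D(6):
  [∞, 77, 77, 50, 91, 77, 53]
  [55, ∞, 55, 50, 55, 55, 53]
  [84, 80, ∞, 50, 84, 85, 53]
  [84, 80, 84, ∞, 86, 95, 53]
  [77, 77, 77, 50, ∞, 77, 53]
  [74, 80, 74, 50, 74, ∞, 53]
  [74, 74, 74, 50, 74, 74, ∞]
D(7):
  [∞, 77, 77, 50, 91, 77, 53]
  [55, ∞, 55, 50, 55, 55, 53]
  [84, 80, ∞, 50, 84, 85, 53]
  [84, 80, 84, ∞, 86, 95, 53]
  [77, 77, 77, 50, ∞, 77, 53]
  [74, 80, 74, 50, 74, ∞, 53]
  [74, 74, 74, 50, 74, 74, ∞]
Answer: M* = [[∞, 77, 77, 50, 91, 77, 53], [55, ∞, 55, 50, 55, 55, 53], [84, 80, ∞, 50, 84, 85, 53], [84, 80, 84, ∞, 86, 95, 53], [77, 77, 77, 50, ∞, 77, 53], [74, 80, 74, 50, 74, ∞, 53], [74, 74, 74, 50, 74, 74, ∞]]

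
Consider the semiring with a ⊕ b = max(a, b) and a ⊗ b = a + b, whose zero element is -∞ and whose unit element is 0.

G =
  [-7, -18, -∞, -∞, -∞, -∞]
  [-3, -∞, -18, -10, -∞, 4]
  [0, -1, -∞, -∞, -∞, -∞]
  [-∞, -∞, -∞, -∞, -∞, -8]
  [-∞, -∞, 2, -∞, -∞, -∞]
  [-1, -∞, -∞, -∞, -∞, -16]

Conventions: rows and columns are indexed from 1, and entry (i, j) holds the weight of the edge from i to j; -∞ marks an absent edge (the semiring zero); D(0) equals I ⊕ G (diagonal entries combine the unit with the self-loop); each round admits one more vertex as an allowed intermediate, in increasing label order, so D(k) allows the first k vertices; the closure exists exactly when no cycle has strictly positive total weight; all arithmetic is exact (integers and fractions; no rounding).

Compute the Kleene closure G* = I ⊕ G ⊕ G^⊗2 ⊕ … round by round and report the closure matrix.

D(0):
  [0, -18, -∞, -∞, -∞, -∞]
  [-3, 0, -18, -10, -∞, 4]
  [0, -1, 0, -∞, -∞, -∞]
  [-∞, -∞, -∞, 0, -∞, -8]
  [-∞, -∞, 2, -∞, 0, -∞]
  [-1, -∞, -∞, -∞, -∞, 0]
D(1):
  [0, -18, -∞, -∞, -∞, -∞]
  [-3, 0, -18, -10, -∞, 4]
  [0, -1, 0, -∞, -∞, -∞]
  [-∞, -∞, -∞, 0, -∞, -8]
  [-∞, -∞, 2, -∞, 0, -∞]
  [-1, -19, -∞, -∞, -∞, 0]
D(2):
  [0, -18, -36, -28, -∞, -14]
  [-3, 0, -18, -10, -∞, 4]
  [0, -1, 0, -11, -∞, 3]
  [-∞, -∞, -∞, 0, -∞, -8]
  [-∞, -∞, 2, -∞, 0, -∞]
  [-1, -19, -37, -29, -∞, 0]
D(3):
  [0, -18, -36, -28, -∞, -14]
  [-3, 0, -18, -10, -∞, 4]
  [0, -1, 0, -11, -∞, 3]
  [-∞, -∞, -∞, 0, -∞, -8]
  [2, 1, 2, -9, 0, 5]
  [-1, -19, -37, -29, -∞, 0]
D(4):
  [0, -18, -36, -28, -∞, -14]
  [-3, 0, -18, -10, -∞, 4]
  [0, -1, 0, -11, -∞, 3]
  [-∞, -∞, -∞, 0, -∞, -8]
  [2, 1, 2, -9, 0, 5]
  [-1, -19, -37, -29, -∞, 0]
D(5):
  [0, -18, -36, -28, -∞, -14]
  [-3, 0, -18, -10, -∞, 4]
  [0, -1, 0, -11, -∞, 3]
  [-∞, -∞, -∞, 0, -∞, -8]
  [2, 1, 2, -9, 0, 5]
  [-1, -19, -37, -29, -∞, 0]
D(6):
  [0, -18, -36, -28, -∞, -14]
  [3, 0, -18, -10, -∞, 4]
  [2, -1, 0, -11, -∞, 3]
  [-9, -27, -45, 0, -∞, -8]
  [4, 1, 2, -9, 0, 5]
  [-1, -19, -37, -29, -∞, 0]
Answer: G* = [[0, -18, -36, -28, -∞, -14], [3, 0, -18, -10, -∞, 4], [2, -1, 0, -11, -∞, 3], [-9, -27, -45, 0, -∞, -8], [4, 1, 2, -9, 0, 5], [-1, -19, -37, -29, -∞, 0]]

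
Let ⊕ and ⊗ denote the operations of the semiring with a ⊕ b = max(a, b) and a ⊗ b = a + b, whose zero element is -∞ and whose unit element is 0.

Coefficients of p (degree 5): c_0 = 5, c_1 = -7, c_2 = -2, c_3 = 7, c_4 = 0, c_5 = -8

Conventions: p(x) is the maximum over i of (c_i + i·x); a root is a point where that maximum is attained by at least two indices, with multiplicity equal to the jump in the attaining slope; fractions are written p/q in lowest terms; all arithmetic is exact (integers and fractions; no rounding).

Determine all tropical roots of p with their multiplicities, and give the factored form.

hull edge (i=0, c=5) to (i=3, c=7): slope 2/3, span 3
hull edge (i=3, c=7) to (i=4, c=0): slope -7, span 1
hull edge (i=4, c=0) to (i=5, c=-8): slope -8, span 1
Factored form: p(x) = -8 ⊗ (x ⊕ (-2/3)) ⊗ (x ⊕ (-2/3)) ⊗ (x ⊕ (-2/3)) ⊗ (x ⊕ 7) ⊗ (x ⊕ 8)
Answer: roots = -2/3 (mult 3), 7 (mult 1), 8 (mult 1)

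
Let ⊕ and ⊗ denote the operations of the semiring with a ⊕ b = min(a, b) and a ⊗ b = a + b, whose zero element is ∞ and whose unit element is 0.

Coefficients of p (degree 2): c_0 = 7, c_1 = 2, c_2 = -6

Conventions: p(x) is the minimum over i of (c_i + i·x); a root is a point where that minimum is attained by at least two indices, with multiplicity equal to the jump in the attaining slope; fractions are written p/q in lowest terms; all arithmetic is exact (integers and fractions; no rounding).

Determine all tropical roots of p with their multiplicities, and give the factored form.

hull edge (i=0, c=7) to (i=2, c=-6): slope -13/2, span 2
Factored form: p(x) = -6 ⊗ (x ⊕ 13/2) ⊗ (x ⊕ 13/2)
Answer: roots = 13/2 (mult 2)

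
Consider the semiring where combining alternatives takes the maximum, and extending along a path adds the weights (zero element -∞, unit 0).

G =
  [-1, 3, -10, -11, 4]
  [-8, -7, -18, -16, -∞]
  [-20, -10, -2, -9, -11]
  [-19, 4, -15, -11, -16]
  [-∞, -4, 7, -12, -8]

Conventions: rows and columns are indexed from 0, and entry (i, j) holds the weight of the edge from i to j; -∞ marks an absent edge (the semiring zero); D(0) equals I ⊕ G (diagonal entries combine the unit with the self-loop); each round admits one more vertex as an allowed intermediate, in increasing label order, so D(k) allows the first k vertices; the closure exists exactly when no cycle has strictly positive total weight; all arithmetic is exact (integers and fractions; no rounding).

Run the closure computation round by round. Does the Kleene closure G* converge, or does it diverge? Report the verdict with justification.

D(0):
  [0, 3, -10, -11, 4]
  [-8, 0, -18, -16, -∞]
  [-20, -10, 0, -9, -11]
  [-19, 4, -15, 0, -16]
  [-∞, -4, 7, -12, 0]
D(1):
  [0, 3, -10, -11, 4]
  [-8, 0, -18, -16, -4]
  [-20, -10, 0, -9, -11]
  [-19, 4, -15, 0, -15]
  [-∞, -4, 7, -12, 0]
D(2):
  [0, 3, -10, -11, 4]
  [-8, 0, -18, -16, -4]
  [-18, -10, 0, -9, -11]
  [-4, 4, -14, 0, 0]
  [-12, -4, 7, -12, 0]
D(3):
  [0, 3, -10, -11, 4]
  [-8, 0, -18, -16, -4]
  [-18, -10, 0, -9, -11]
  [-4, 4, -14, 0, 0]
  [-11, -3, 7, -2, 0]
D(4):
  [0, 3, -10, -11, 4]
  [-8, 0, -18, -16, -4]
  [-13, -5, 0, -9, -9]
  [-4, 4, -14, 0, 0]
  [-6, 2, 7, -2, 0]
D(5):
  [0, 6, 11, 2, 4]
  [-8, 0, 3, -6, -4]
  [-13, -5, 0, -9, -9]
  [-4, 4, 7, 0, 0]
  [-6, 2, 7, -2, 0]
Key observation: every diagonal entry stays at the unit through all rounds, so no improving cycle exists.
Answer: CONVERGES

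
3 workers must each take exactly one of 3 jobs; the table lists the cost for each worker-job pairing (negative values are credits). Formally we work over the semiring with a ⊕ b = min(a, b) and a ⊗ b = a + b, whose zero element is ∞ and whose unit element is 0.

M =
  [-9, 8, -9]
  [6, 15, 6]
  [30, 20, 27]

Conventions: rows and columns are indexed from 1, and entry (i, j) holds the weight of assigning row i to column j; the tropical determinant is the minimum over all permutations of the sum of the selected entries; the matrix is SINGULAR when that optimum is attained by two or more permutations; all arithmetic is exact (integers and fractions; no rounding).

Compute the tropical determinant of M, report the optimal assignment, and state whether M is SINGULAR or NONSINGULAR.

σ = (1, 2, 3): (-9) + 15 + 27 = 33
σ = (1, 3, 2): (-9) + 6 + 20 = 17
σ = (2, 1, 3): 8 + 6 + 27 = 41
σ = (2, 3, 1): 8 + 6 + 30 = 44
σ = (3, 1, 2): (-9) + 6 + 20 = 17
σ = (3, 2, 1): (-9) + 15 + 30 = 36
Optimal value attained by: σ = (1, 3, 2).
Answer: det⊕(M) = 17; verdict: SINGULAR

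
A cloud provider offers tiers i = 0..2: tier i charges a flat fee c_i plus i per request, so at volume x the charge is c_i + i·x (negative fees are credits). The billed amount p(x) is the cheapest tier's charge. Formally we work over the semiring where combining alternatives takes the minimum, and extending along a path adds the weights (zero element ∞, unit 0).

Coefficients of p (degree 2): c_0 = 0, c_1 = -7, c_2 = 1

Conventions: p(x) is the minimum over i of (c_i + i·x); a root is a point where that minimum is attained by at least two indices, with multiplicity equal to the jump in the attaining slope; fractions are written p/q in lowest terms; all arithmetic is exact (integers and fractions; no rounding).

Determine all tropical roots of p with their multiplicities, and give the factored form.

hull edge (i=0, c=0) to (i=1, c=-7): slope -7, span 1
hull edge (i=1, c=-7) to (i=2, c=1): slope 8, span 1
Factored form: p(x) = 1 ⊗ (x ⊕ (-8)) ⊗ (x ⊕ 7)
Answer: roots = -8 (mult 1), 7 (mult 1)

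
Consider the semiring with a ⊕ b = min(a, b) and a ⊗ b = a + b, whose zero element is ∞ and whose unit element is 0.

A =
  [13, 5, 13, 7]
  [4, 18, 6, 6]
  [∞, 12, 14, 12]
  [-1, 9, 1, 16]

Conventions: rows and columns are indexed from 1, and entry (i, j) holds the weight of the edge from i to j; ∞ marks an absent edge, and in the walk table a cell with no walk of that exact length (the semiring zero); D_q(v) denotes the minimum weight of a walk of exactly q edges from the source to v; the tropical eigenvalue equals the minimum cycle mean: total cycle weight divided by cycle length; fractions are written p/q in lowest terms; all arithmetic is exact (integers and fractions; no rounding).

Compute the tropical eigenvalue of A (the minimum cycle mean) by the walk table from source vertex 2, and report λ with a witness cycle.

q=0: [∞, 0, ∞, ∞]
q=1: [4, 18, 6, 6]
q=2: [5, 9, 7, 11]
q=3: [10, 10, 12, 12]
q=4: [11, 15, 13, 16]
Optimal cycle mean attained by: cycle 1->4->1, total 7 + (-1), length 2.
Answer: λ = 3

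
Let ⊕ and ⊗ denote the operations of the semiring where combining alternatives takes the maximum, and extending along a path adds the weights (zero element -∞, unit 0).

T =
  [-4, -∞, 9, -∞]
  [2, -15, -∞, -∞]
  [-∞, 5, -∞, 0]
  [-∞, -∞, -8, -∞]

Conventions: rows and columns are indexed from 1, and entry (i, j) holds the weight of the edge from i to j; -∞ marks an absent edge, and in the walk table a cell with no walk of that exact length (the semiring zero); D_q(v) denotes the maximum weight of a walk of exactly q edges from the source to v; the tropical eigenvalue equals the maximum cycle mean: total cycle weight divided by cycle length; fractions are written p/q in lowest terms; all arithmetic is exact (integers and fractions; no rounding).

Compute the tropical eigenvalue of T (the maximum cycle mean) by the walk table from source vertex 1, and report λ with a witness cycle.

q=0: [0, -∞, -∞, -∞]
q=1: [-4, -∞, 9, -∞]
q=2: [-8, 14, 5, 9]
q=3: [16, 10, 1, 5]
q=4: [12, 6, 25, 1]
Optimal cycle mean attained by: cycle 1->3->2->1, total 9 + 5 + 2, length 3.
Answer: λ = 16/3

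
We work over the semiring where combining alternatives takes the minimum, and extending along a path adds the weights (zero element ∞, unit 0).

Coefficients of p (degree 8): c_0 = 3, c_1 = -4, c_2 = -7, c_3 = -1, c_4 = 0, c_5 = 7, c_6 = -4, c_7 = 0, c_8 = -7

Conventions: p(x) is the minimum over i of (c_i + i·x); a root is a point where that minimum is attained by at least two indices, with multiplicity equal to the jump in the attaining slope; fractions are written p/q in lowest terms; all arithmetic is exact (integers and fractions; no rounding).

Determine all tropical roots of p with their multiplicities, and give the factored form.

hull edge (i=0, c=3) to (i=1, c=-4): slope -7, span 1
hull edge (i=1, c=-4) to (i=2, c=-7): slope -3, span 1
hull edge (i=2, c=-7) to (i=8, c=-7): slope 0, span 6
Factored form: p(x) = -7 ⊗ (x ⊕ 0) ⊗ (x ⊕ 0) ⊗ (x ⊕ 0) ⊗ (x ⊕ 0) ⊗ (x ⊕ 0) ⊗ (x ⊕ 0) ⊗ (x ⊕ 3) ⊗ (x ⊕ 7)
Answer: roots = 0 (mult 6), 3 (mult 1), 7 (mult 1)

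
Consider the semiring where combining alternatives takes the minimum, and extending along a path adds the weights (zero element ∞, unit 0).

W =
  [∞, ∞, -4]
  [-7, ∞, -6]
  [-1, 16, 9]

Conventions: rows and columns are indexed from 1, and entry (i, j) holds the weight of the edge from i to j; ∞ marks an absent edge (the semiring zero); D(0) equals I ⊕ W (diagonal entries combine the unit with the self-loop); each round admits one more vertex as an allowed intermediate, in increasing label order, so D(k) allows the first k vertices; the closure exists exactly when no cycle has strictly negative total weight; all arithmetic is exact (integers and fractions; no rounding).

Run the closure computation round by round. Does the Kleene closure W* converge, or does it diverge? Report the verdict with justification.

D(0):
  [0, ∞, -4]
  [-7, 0, -6]
  [-1, 16, 0]
Detection: at round 1, diagonal entry (3, 3) turns strictly negative.
Key observation: the cycle 3->1->3 has total weight (-1) + (-4), which is strictly negative.
Answer: DIVERGES — negative cycle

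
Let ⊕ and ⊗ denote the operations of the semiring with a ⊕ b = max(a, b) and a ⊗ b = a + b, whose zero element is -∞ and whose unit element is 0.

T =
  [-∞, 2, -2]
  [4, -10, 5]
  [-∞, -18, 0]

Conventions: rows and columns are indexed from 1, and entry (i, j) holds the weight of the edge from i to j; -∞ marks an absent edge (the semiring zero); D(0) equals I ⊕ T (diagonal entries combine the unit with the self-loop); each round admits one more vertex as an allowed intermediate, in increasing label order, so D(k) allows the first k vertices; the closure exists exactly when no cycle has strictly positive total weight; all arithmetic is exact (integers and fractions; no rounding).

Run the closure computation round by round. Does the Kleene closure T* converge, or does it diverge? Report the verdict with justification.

D(0):
  [0, 2, -2]
  [4, 0, 5]
  [-∞, -18, 0]
Detection: at round 1, diagonal entry (2, 2) turns strictly positive.
Key observation: the cycle 2->1->2 has total weight 4 + 2, which is strictly positive.
Answer: DIVERGES — positive cycle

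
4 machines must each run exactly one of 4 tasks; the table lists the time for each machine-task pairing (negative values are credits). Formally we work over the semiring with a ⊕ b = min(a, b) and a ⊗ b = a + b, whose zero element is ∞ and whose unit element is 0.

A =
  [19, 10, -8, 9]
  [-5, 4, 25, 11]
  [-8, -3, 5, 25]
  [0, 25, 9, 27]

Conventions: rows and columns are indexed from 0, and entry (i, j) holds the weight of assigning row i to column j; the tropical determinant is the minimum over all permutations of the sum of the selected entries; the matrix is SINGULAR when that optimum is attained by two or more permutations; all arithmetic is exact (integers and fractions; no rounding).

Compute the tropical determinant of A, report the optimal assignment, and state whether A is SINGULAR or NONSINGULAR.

σ = (0, 1, 2, 3): 19 + 4 + 5 + 27 = 55
σ = (0, 1, 3, 2): 19 + 4 + 25 + 9 = 57
σ = (0, 2, 1, 3): 19 + 25 + (-3) + 27 = 68
σ = (0, 2, 3, 1): 19 + 25 + 25 + 25 = 94
σ = (0, 3, 1, 2): 19 + 11 + (-3) + 9 = 36
σ = (0, 3, 2, 1): 19 + 11 + 5 + 25 = 60
σ = (1, 0, 2, 3): 10 + (-5) + 5 + 27 = 37
σ = (1, 0, 3, 2): 10 + (-5) + 25 + 9 = 39
σ = (1, 2, 0, 3): 10 + 25 + (-8) + 27 = 54
σ = (1, 2, 3, 0): 10 + 25 + 25 + 0 = 60
σ = (1, 3, 0, 2): 10 + 11 + (-8) + 9 = 22
σ = (1, 3, 2, 0): 10 + 11 + 5 + 0 = 26
σ = (2, 0, 1, 3): (-8) + (-5) + (-3) + 27 = 11
σ = (2, 0, 3, 1): (-8) + (-5) + 25 + 25 = 37
σ = (2, 1, 0, 3): (-8) + 4 + (-8) + 27 = 15
σ = (2, 1, 3, 0): (-8) + 4 + 25 + 0 = 21
σ = (2, 3, 0, 1): (-8) + 11 + (-8) + 25 = 20
σ = (2, 3, 1, 0): (-8) + 11 + (-3) + 0 = 0
σ = (3, 0, 1, 2): 9 + (-5) + (-3) + 9 = 10
σ = (3, 0, 2, 1): 9 + (-5) + 5 + 25 = 34
σ = (3, 1, 0, 2): 9 + 4 + (-8) + 9 = 14
σ = (3, 1, 2, 0): 9 + 4 + 5 + 0 = 18
σ = (3, 2, 0, 1): 9 + 25 + (-8) + 25 = 51
σ = (3, 2, 1, 0): 9 + 25 + (-3) + 0 = 31
Optimal value attained by: σ = (2, 3, 1, 0).
Answer: det⊕(A) = 0; verdict: NONSINGULAR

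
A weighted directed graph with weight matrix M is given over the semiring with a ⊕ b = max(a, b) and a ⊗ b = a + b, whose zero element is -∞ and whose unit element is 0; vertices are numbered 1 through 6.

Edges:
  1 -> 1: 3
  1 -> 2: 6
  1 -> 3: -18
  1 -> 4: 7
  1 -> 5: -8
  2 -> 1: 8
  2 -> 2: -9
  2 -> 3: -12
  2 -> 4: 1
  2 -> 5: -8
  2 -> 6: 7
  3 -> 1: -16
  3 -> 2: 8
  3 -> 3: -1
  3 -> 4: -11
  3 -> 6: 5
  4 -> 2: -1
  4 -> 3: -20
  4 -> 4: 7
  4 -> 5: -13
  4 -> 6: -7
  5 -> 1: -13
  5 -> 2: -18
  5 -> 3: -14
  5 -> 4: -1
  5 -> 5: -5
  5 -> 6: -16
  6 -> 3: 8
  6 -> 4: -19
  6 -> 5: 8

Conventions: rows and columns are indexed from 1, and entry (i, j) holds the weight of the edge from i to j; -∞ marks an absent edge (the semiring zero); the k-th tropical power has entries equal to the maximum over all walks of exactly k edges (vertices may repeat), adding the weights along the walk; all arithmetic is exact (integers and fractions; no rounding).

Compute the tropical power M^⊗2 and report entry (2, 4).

M^⊗2:
  [14, 9, -6, 14, -2, 13]
  [11, 14, 15, 15, 15, -2]
  [16, 7, 13, 9, 13, 15]
  [7, 6, 1, 14, 1, 6]
  [-10, -2, -8, 6, -8, -8]
  [-5, 16, 7, 7, 3, 13]
Key observation: the optimum is the walk 2->1->4, with weight 8 + 7 = 15.
Optimal value attained by: walk 2->1->4.
Answer: (M^⊗2)[2][4] = 15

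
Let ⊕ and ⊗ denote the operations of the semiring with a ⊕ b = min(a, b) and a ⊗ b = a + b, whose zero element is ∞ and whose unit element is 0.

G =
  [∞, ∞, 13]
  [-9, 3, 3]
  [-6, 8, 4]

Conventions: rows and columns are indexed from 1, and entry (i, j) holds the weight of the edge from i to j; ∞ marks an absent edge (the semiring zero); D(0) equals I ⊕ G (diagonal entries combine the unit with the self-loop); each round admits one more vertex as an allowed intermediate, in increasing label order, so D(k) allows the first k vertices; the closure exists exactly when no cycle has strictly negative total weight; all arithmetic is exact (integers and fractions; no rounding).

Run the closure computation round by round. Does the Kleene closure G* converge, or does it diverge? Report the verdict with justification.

D(0):
  [0, ∞, 13]
  [-9, 0, 3]
  [-6, 8, 0]
D(1):
  [0, ∞, 13]
  [-9, 0, 3]
  [-6, 8, 0]
D(2):
  [0, ∞, 13]
  [-9, 0, 3]
  [-6, 8, 0]
D(3):
  [0, 21, 13]
  [-9, 0, 3]
  [-6, 8, 0]
Key observation: every diagonal entry stays at the unit through all rounds, so no improving cycle exists.
Answer: CONVERGES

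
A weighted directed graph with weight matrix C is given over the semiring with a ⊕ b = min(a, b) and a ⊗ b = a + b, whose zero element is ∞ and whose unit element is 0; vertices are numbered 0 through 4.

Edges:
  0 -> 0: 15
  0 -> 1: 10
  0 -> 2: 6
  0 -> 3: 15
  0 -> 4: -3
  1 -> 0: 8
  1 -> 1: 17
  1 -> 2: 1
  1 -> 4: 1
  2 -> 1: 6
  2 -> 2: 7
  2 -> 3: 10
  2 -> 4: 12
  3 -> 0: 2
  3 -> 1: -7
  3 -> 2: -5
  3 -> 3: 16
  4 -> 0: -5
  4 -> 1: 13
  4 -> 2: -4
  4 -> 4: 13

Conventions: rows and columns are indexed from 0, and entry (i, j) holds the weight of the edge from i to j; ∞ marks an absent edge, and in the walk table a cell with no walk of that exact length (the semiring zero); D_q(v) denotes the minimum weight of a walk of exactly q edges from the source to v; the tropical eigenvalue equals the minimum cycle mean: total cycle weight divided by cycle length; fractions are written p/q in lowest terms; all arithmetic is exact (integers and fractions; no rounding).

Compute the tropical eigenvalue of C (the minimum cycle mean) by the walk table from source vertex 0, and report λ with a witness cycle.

q=0: [0, ∞, ∞, ∞, ∞]
q=1: [15, 10, 6, 15, -3]
q=2: [-8, 8, -7, 16, 10]
q=3: [5, -1, -2, 3, -11]
q=4: [-16, -4, -15, 8, 0]
q=5: [-5, -9, -10, -5, -19]
Optimal cycle mean attained by: cycle 0->4->0, total (-3) + (-5), length 2.
Answer: λ = -4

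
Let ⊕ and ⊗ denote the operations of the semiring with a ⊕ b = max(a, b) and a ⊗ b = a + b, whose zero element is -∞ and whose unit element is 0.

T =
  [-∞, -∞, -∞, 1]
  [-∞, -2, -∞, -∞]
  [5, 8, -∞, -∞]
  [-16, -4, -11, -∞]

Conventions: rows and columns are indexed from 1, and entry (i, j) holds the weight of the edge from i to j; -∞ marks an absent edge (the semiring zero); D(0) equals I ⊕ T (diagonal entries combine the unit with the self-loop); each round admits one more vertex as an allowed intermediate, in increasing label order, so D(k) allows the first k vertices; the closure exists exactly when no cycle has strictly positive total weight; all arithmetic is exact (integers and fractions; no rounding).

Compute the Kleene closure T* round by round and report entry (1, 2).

D(0):
  [0, -∞, -∞, 1]
  [-∞, 0, -∞, -∞]
  [5, 8, 0, -∞]
  [-16, -4, -11, 0]
D(1):
  [0, -∞, -∞, 1]
  [-∞, 0, -∞, -∞]
  [5, 8, 0, 6]
  [-16, -4, -11, 0]
D(2):
  [0, -∞, -∞, 1]
  [-∞, 0, -∞, -∞]
  [5, 8, 0, 6]
  [-16, -4, -11, 0]
D(3):
  [0, -∞, -∞, 1]
  [-∞, 0, -∞, -∞]
  [5, 8, 0, 6]
  [-6, -3, -11, 0]
D(4):
  [0, -2, -10, 1]
  [-∞, 0, -∞, -∞]
  [5, 8, 0, 6]
  [-6, -3, -11, 0]
Answer: T*[1][2] = -2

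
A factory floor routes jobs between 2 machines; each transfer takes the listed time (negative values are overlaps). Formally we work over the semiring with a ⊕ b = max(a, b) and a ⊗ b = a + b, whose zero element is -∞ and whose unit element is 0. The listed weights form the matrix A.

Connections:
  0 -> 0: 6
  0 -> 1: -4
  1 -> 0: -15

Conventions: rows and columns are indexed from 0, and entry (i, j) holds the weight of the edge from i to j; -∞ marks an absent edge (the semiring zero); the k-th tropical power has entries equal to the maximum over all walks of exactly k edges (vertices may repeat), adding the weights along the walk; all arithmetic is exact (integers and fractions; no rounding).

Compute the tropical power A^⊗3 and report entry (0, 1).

A^⊗2:
  [12, 2]
  [-9, -19]
A^⊗3:
  [18, 8]
  [-3, -13]
Key observation: the optimum is the walk 0->0->0->1, with weight 6 + 6 + (-4) = 8.
Optimal value attained by: walk 0->0->0->1.
Answer: (A^⊗3)[0][1] = 8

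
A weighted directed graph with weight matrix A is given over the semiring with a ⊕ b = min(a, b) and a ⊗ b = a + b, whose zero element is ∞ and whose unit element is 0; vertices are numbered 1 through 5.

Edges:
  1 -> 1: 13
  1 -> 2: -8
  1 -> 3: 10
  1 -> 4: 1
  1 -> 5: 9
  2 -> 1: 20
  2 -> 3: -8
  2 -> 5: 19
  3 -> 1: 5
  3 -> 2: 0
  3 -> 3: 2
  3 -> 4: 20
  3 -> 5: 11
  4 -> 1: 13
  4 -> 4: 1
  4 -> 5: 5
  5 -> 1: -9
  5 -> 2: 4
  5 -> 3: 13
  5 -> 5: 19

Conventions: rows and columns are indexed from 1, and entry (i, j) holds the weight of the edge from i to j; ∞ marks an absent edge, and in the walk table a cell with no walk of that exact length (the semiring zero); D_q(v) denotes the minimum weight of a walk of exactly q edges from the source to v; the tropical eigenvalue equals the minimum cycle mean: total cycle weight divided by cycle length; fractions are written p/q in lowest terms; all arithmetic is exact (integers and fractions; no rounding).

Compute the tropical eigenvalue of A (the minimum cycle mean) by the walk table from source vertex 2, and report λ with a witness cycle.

q=0: [∞, 0, ∞, ∞, ∞]
q=1: [20, ∞, -8, ∞, 19]
q=2: [-3, -8, -6, 12, 3]
q=3: [-6, -11, -16, -2, 5]
q=4: [-11, -16, -19, -5, -5]
q=5: [-14, -19, -24, -10, -8]
Optimal cycle mean attained by: cycle 2->3->2, total (-8) + 0, length 2.
Answer: λ = -4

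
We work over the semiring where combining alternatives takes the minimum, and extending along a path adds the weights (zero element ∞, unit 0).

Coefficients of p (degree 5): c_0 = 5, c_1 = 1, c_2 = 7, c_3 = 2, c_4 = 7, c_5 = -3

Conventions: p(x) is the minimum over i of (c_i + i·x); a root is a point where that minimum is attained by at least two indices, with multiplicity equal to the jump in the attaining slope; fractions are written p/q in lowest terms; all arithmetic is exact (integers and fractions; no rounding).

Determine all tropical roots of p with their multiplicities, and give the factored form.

hull edge (i=0, c=5) to (i=1, c=1): slope -4, span 1
hull edge (i=1, c=1) to (i=5, c=-3): slope -1, span 4
Factored form: p(x) = -3 ⊗ (x ⊕ 1) ⊗ (x ⊕ 1) ⊗ (x ⊕ 1) ⊗ (x ⊕ 1) ⊗ (x ⊕ 4)
Answer: roots = 1 (mult 4), 4 (mult 1)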